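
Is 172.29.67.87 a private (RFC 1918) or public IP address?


RFC 1918 private ranges:
  10.0.0.0/8 (10.0.0.0 - 10.255.255.255)
  172.16.0.0/12 (172.16.0.0 - 172.31.255.255)
  192.168.0.0/16 (192.168.0.0 - 192.168.255.255)
Private (in 172.16.0.0/12)


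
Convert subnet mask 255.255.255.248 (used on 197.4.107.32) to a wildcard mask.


Subnet mask: 255.255.255.248
Wildcard = 255.255.255.255 - subnet mask
255 - 255 = 0
255 - 255 = 0
255 - 255 = 0
255 - 248 = 7
Wildcard: 0.0.0.7


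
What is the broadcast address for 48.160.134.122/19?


Network: 48.160.128.0/19
Host bits = 13
Set all host bits to 1:
Broadcast: 48.160.159.255


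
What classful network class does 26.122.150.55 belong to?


First octet: 26
Binary: 00011010
0xxxxxxx -> Class A (1-126)
Class A, default mask 255.0.0.0 (/8)


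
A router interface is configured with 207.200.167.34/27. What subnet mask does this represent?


/27 means 27 network bits, 5 host bits
Binary: 11111111111111111111111111100000
Mask: 255.255.255.224


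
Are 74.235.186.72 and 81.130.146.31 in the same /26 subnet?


Mask: 255.255.255.192
74.235.186.72 AND mask = 74.235.186.64
81.130.146.31 AND mask = 81.130.146.0
No, different subnets (74.235.186.64 vs 81.130.146.0)


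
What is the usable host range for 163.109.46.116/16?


Network: 163.109.0.0
Broadcast: 163.109.255.255
First usable = network + 1
Last usable = broadcast - 1
Range: 163.109.0.1 to 163.109.255.254


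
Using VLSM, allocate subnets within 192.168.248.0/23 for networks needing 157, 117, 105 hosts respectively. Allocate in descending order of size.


157 hosts -> /24 (254 usable): 192.168.248.0/24
117 hosts -> /25 (126 usable): 192.168.249.0/25
105 hosts -> /25 (126 usable): 192.168.249.128/25
Allocation: 192.168.248.0/24 (157 hosts, 254 usable); 192.168.249.0/25 (117 hosts, 126 usable); 192.168.249.128/25 (105 hosts, 126 usable)


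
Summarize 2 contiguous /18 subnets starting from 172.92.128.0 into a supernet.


Original prefix: /18
Number of subnets: 2 = 2^1
New prefix = 18 - 1 = 17
Supernet: 172.92.128.0/17


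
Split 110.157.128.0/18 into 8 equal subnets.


New prefix = 18 + 3 = 21
Each subnet has 2048 addresses
  110.157.128.0/21
  110.157.136.0/21
  110.157.144.0/21
  110.157.152.0/21
  110.157.160.0/21
  110.157.168.0/21
  110.157.176.0/21
  110.157.184.0/21
Subnets: 110.157.128.0/21, 110.157.136.0/21, 110.157.144.0/21, 110.157.152.0/21, 110.157.160.0/21, 110.157.168.0/21, 110.157.176.0/21, 110.157.184.0/21


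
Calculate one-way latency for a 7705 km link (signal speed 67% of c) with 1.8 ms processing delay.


Speed = 0.67 * 3e5 km/s = 201000 km/s
Propagation delay = 7705 / 201000 = 0.0383 s = 38.3333 ms
Processing delay = 1.8 ms
Total one-way latency = 40.1333 ms


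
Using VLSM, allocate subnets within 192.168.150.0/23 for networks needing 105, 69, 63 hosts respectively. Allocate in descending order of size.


105 hosts -> /25 (126 usable): 192.168.150.0/25
69 hosts -> /25 (126 usable): 192.168.150.128/25
63 hosts -> /25 (126 usable): 192.168.151.0/25
Allocation: 192.168.150.0/25 (105 hosts, 126 usable); 192.168.150.128/25 (69 hosts, 126 usable); 192.168.151.0/25 (63 hosts, 126 usable)


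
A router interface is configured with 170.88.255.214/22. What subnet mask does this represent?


/22 means 22 network bits, 10 host bits
Binary: 11111111111111111111110000000000
Mask: 255.255.252.0


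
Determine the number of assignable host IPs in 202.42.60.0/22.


Host bits = 32 - 22 = 10
Total addresses = 2^10 = 1024
Usable = total - 2 (network and broadcast)
Usable hosts: 1022


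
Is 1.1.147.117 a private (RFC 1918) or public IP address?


RFC 1918 private ranges:
  10.0.0.0/8 (10.0.0.0 - 10.255.255.255)
  172.16.0.0/12 (172.16.0.0 - 172.31.255.255)
  192.168.0.0/16 (192.168.0.0 - 192.168.255.255)
Public (not in any RFC 1918 range)


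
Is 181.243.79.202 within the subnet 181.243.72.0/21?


Subnet network: 181.243.72.0
Test IP AND mask: 181.243.72.0
Yes, 181.243.79.202 is in 181.243.72.0/21


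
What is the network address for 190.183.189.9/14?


IP:   10111110.10110111.10111101.00001001
Mask: 11111111.11111100.00000000.00000000
AND operation:
Net:  10111110.10110100.00000000.00000000
Network: 190.180.0.0/14


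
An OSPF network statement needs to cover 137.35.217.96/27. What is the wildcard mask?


Subnet mask: 255.255.255.224
Wildcard = 255.255.255.255 - subnet mask
255 - 255 = 0
255 - 255 = 0
255 - 255 = 0
255 - 224 = 31
Wildcard: 0.0.0.31


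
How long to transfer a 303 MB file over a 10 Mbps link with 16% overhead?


Effective throughput = 10 * (1 - 16/100) = 8.4 Mbps
File size in Mb = 303 * 8 = 2424 Mb
Time = 2424 / 8.4
Time = 288.5714 seconds


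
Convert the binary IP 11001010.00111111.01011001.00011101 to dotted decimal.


11001010 = 202
00111111 = 63
01011001 = 89
00011101 = 29
IP: 202.63.89.29


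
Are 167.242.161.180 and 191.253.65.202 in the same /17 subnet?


Mask: 255.255.128.0
167.242.161.180 AND mask = 167.242.128.0
191.253.65.202 AND mask = 191.253.0.0
No, different subnets (167.242.128.0 vs 191.253.0.0)


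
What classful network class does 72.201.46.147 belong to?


First octet: 72
Binary: 01001000
0xxxxxxx -> Class A (1-126)
Class A, default mask 255.0.0.0 (/8)


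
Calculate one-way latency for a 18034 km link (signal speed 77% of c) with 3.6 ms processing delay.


Speed = 0.77 * 3e5 km/s = 231000 km/s
Propagation delay = 18034 / 231000 = 0.0781 s = 78.0693 ms
Processing delay = 3.6 ms
Total one-way latency = 81.6693 ms


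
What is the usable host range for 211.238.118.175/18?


Network: 211.238.64.0
Broadcast: 211.238.127.255
First usable = network + 1
Last usable = broadcast - 1
Range: 211.238.64.1 to 211.238.127.254


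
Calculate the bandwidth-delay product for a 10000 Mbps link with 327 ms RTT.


BDP = bandwidth * RTT
= 10000 Mbps * 327 ms
= 10000 * 1e6 * 327 / 1000 bits
= 3270000000 bits
= 408750000 bytes
= 399169.9219 KB
BDP = 3270000000 bits (408750000 bytes)


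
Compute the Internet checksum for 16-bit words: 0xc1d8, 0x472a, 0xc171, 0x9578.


Sum all words (with carry folding):
+ 0xc1d8 = 0xc1d8
+ 0x472a = 0x0903
+ 0xc171 = 0xca74
+ 0x9578 = 0x5fed
One's complement: ~0x5fed
Checksum = 0xa012


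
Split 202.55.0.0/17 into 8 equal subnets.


New prefix = 17 + 3 = 20
Each subnet has 4096 addresses
  202.55.0.0/20
  202.55.16.0/20
  202.55.32.0/20
  202.55.48.0/20
  202.55.64.0/20
  202.55.80.0/20
  202.55.96.0/20
  202.55.112.0/20
Subnets: 202.55.0.0/20, 202.55.16.0/20, 202.55.32.0/20, 202.55.48.0/20, 202.55.64.0/20, 202.55.80.0/20, 202.55.96.0/20, 202.55.112.0/20


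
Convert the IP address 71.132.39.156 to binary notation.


71 = 01000111
132 = 10000100
39 = 00100111
156 = 10011100
Binary: 01000111.10000100.00100111.10011100


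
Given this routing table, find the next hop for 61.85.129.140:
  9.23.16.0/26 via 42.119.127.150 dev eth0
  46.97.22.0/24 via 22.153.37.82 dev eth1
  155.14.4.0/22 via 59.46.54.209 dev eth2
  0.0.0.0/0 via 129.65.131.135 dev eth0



Longest prefix match for 61.85.129.140:
  /26 9.23.16.0: no
  /24 46.97.22.0: no
  /22 155.14.4.0: no
  /0 0.0.0.0: MATCH
Selected: next-hop 129.65.131.135 via eth0 (matched /0)


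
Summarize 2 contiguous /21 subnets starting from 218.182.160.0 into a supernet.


Original prefix: /21
Number of subnets: 2 = 2^1
New prefix = 21 - 1 = 20
Supernet: 218.182.160.0/20


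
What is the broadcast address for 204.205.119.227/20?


Network: 204.205.112.0/20
Host bits = 12
Set all host bits to 1:
Broadcast: 204.205.127.255


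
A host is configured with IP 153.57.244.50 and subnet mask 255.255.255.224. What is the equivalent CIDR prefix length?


Binary: 11111111.11111111.11111111.11100000
Count leading 1s
Prefix: /27


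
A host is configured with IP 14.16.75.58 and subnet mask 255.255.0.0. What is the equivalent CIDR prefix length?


Binary: 11111111.11111111.00000000.00000000
Count leading 1s
Prefix: /16


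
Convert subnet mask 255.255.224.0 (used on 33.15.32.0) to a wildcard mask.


Subnet mask: 255.255.224.0
Wildcard = 255.255.255.255 - subnet mask
255 - 255 = 0
255 - 255 = 0
255 - 224 = 31
255 - 0 = 255
Wildcard: 0.0.31.255


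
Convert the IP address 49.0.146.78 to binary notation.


49 = 00110001
0 = 00000000
146 = 10010010
78 = 01001110
Binary: 00110001.00000000.10010010.01001110


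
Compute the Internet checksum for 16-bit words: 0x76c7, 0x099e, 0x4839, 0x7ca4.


Sum all words (with carry folding):
+ 0x76c7 = 0x76c7
+ 0x099e = 0x8065
+ 0x4839 = 0xc89e
+ 0x7ca4 = 0x4543
One's complement: ~0x4543
Checksum = 0xbabc


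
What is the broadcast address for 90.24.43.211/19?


Network: 90.24.32.0/19
Host bits = 13
Set all host bits to 1:
Broadcast: 90.24.63.255


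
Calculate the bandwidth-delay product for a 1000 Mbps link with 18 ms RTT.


BDP = bandwidth * RTT
= 1000 Mbps * 18 ms
= 1000 * 1e6 * 18 / 1000 bits
= 18000000 bits
= 2250000 bytes
= 2197.2656 KB
BDP = 18000000 bits (2250000 bytes)


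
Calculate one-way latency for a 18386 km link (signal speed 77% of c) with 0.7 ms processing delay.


Speed = 0.77 * 3e5 km/s = 231000 km/s
Propagation delay = 18386 / 231000 = 0.0796 s = 79.5931 ms
Processing delay = 0.7 ms
Total one-way latency = 80.2931 ms


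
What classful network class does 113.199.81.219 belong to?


First octet: 113
Binary: 01110001
0xxxxxxx -> Class A (1-126)
Class A, default mask 255.0.0.0 (/8)


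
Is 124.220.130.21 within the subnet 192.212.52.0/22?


Subnet network: 192.212.52.0
Test IP AND mask: 124.220.128.0
No, 124.220.130.21 is not in 192.212.52.0/22


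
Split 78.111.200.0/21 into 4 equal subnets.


New prefix = 21 + 2 = 23
Each subnet has 512 addresses
  78.111.200.0/23
  78.111.202.0/23
  78.111.204.0/23
  78.111.206.0/23
Subnets: 78.111.200.0/23, 78.111.202.0/23, 78.111.204.0/23, 78.111.206.0/23


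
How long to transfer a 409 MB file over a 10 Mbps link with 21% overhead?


Effective throughput = 10 * (1 - 21/100) = 7.9 Mbps
File size in Mb = 409 * 8 = 3272 Mb
Time = 3272 / 7.9
Time = 414.1772 seconds


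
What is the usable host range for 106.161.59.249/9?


Network: 106.128.0.0
Broadcast: 106.255.255.255
First usable = network + 1
Last usable = broadcast - 1
Range: 106.128.0.1 to 106.255.255.254


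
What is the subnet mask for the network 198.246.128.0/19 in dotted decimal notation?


/19 means 19 network bits, 13 host bits
Binary: 11111111111111111110000000000000
Mask: 255.255.224.0


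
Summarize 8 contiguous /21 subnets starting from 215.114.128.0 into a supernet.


Original prefix: /21
Number of subnets: 8 = 2^3
New prefix = 21 - 3 = 18
Supernet: 215.114.128.0/18


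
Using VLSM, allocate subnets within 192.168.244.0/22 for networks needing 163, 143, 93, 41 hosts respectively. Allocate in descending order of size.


163 hosts -> /24 (254 usable): 192.168.244.0/24
143 hosts -> /24 (254 usable): 192.168.245.0/24
93 hosts -> /25 (126 usable): 192.168.246.0/25
41 hosts -> /26 (62 usable): 192.168.246.128/26
Allocation: 192.168.244.0/24 (163 hosts, 254 usable); 192.168.245.0/24 (143 hosts, 254 usable); 192.168.246.0/25 (93 hosts, 126 usable); 192.168.246.128/26 (41 hosts, 62 usable)


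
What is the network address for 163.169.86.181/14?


IP:   10100011.10101001.01010110.10110101
Mask: 11111111.11111100.00000000.00000000
AND operation:
Net:  10100011.10101000.00000000.00000000
Network: 163.168.0.0/14


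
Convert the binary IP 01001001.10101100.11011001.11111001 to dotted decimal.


01001001 = 73
10101100 = 172
11011001 = 217
11111001 = 249
IP: 73.172.217.249


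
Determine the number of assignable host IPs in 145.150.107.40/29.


Host bits = 32 - 29 = 3
Total addresses = 2^3 = 8
Usable = total - 2 (network and broadcast)
Usable hosts: 6


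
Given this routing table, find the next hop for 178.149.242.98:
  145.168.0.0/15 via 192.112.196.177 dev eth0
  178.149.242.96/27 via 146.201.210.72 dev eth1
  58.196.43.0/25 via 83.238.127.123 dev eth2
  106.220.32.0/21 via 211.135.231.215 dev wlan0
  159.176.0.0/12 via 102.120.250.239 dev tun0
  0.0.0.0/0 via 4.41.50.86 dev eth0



Longest prefix match for 178.149.242.98:
  /15 145.168.0.0: no
  /27 178.149.242.96: MATCH
  /25 58.196.43.0: no
  /21 106.220.32.0: no
  /12 159.176.0.0: no
  /0 0.0.0.0: MATCH
Selected: next-hop 146.201.210.72 via eth1 (matched /27)


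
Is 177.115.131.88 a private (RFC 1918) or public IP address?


RFC 1918 private ranges:
  10.0.0.0/8 (10.0.0.0 - 10.255.255.255)
  172.16.0.0/12 (172.16.0.0 - 172.31.255.255)
  192.168.0.0/16 (192.168.0.0 - 192.168.255.255)
Public (not in any RFC 1918 range)


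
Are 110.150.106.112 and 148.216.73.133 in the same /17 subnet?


Mask: 255.255.128.0
110.150.106.112 AND mask = 110.150.0.0
148.216.73.133 AND mask = 148.216.0.0
No, different subnets (110.150.0.0 vs 148.216.0.0)


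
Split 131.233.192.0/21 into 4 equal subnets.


New prefix = 21 + 2 = 23
Each subnet has 512 addresses
  131.233.192.0/23
  131.233.194.0/23
  131.233.196.0/23
  131.233.198.0/23
Subnets: 131.233.192.0/23, 131.233.194.0/23, 131.233.196.0/23, 131.233.198.0/23


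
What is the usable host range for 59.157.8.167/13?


Network: 59.152.0.0
Broadcast: 59.159.255.255
First usable = network + 1
Last usable = broadcast - 1
Range: 59.152.0.1 to 59.159.255.254


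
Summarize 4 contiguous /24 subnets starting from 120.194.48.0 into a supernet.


Original prefix: /24
Number of subnets: 4 = 2^2
New prefix = 24 - 2 = 22
Supernet: 120.194.48.0/22


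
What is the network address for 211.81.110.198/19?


IP:   11010011.01010001.01101110.11000110
Mask: 11111111.11111111.11100000.00000000
AND operation:
Net:  11010011.01010001.01100000.00000000
Network: 211.81.96.0/19


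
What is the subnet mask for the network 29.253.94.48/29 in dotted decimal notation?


/29 means 29 network bits, 3 host bits
Binary: 11111111111111111111111111111000
Mask: 255.255.255.248


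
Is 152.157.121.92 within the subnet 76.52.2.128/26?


Subnet network: 76.52.2.128
Test IP AND mask: 152.157.121.64
No, 152.157.121.92 is not in 76.52.2.128/26


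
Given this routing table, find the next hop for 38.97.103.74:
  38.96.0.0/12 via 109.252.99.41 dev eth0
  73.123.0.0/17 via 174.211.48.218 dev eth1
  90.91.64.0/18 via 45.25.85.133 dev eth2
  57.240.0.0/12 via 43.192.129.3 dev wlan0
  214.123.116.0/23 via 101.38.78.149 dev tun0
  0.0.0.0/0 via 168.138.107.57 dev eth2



Longest prefix match for 38.97.103.74:
  /12 38.96.0.0: MATCH
  /17 73.123.0.0: no
  /18 90.91.64.0: no
  /12 57.240.0.0: no
  /23 214.123.116.0: no
  /0 0.0.0.0: MATCH
Selected: next-hop 109.252.99.41 via eth0 (matched /12)


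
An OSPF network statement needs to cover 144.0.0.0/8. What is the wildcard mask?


Subnet mask: 255.0.0.0
Wildcard = 255.255.255.255 - subnet mask
255 - 255 = 0
255 - 0 = 255
255 - 0 = 255
255 - 0 = 255
Wildcard: 0.255.255.255


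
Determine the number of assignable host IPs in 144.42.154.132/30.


Host bits = 32 - 30 = 2
Total addresses = 2^2 = 4
Usable = total - 2 (network and broadcast)
Usable hosts: 2


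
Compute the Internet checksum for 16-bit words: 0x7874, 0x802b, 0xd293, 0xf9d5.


Sum all words (with carry folding):
+ 0x7874 = 0x7874
+ 0x802b = 0xf89f
+ 0xd293 = 0xcb33
+ 0xf9d5 = 0xc509
One's complement: ~0xc509
Checksum = 0x3af6


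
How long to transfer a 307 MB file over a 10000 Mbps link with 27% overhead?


Effective throughput = 10000 * (1 - 27/100) = 7300 Mbps
File size in Mb = 307 * 8 = 2456 Mb
Time = 2456 / 7300
Time = 0.3364 seconds


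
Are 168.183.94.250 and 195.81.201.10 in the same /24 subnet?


Mask: 255.255.255.0
168.183.94.250 AND mask = 168.183.94.0
195.81.201.10 AND mask = 195.81.201.0
No, different subnets (168.183.94.0 vs 195.81.201.0)


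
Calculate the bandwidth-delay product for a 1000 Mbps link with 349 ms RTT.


BDP = bandwidth * RTT
= 1000 Mbps * 349 ms
= 1000 * 1e6 * 349 / 1000 bits
= 349000000 bits
= 43625000 bytes
= 42602.5391 KB
BDP = 349000000 bits (43625000 bytes)


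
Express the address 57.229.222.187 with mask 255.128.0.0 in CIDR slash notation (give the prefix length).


Binary: 11111111.10000000.00000000.00000000
Count leading 1s
Prefix: /9


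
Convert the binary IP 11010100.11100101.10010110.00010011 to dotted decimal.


11010100 = 212
11100101 = 229
10010110 = 150
00010011 = 19
IP: 212.229.150.19


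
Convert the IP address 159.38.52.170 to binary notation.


159 = 10011111
38 = 00100110
52 = 00110100
170 = 10101010
Binary: 10011111.00100110.00110100.10101010


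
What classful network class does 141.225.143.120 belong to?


First octet: 141
Binary: 10001101
10xxxxxx -> Class B (128-191)
Class B, default mask 255.255.0.0 (/16)


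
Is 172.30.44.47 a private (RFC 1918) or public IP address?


RFC 1918 private ranges:
  10.0.0.0/8 (10.0.0.0 - 10.255.255.255)
  172.16.0.0/12 (172.16.0.0 - 172.31.255.255)
  192.168.0.0/16 (192.168.0.0 - 192.168.255.255)
Private (in 172.16.0.0/12)


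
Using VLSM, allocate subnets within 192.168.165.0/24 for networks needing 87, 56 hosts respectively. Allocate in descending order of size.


87 hosts -> /25 (126 usable): 192.168.165.0/25
56 hosts -> /26 (62 usable): 192.168.165.128/26
Allocation: 192.168.165.0/25 (87 hosts, 126 usable); 192.168.165.128/26 (56 hosts, 62 usable)


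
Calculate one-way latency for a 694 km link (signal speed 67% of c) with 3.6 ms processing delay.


Speed = 0.67 * 3e5 km/s = 201000 km/s
Propagation delay = 694 / 201000 = 0.0035 s = 3.4527 ms
Processing delay = 3.6 ms
Total one-way latency = 7.0527 ms


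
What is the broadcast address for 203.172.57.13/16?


Network: 203.172.0.0/16
Host bits = 16
Set all host bits to 1:
Broadcast: 203.172.255.255


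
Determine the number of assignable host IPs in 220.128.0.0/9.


Host bits = 32 - 9 = 23
Total addresses = 2^23 = 8388608
Usable = total - 2 (network and broadcast)
Usable hosts: 8388606


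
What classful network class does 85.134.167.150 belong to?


First octet: 85
Binary: 01010101
0xxxxxxx -> Class A (1-126)
Class A, default mask 255.0.0.0 (/8)


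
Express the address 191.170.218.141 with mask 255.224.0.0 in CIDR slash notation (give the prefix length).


Binary: 11111111.11100000.00000000.00000000
Count leading 1s
Prefix: /11


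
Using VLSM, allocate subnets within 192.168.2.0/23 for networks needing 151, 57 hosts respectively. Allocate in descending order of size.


151 hosts -> /24 (254 usable): 192.168.2.0/24
57 hosts -> /26 (62 usable): 192.168.3.0/26
Allocation: 192.168.2.0/24 (151 hosts, 254 usable); 192.168.3.0/26 (57 hosts, 62 usable)


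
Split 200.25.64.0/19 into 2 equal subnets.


New prefix = 19 + 1 = 20
Each subnet has 4096 addresses
  200.25.64.0/20
  200.25.80.0/20
Subnets: 200.25.64.0/20, 200.25.80.0/20


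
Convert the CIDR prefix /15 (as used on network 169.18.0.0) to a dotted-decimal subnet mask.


/15 means 15 network bits, 17 host bits
Binary: 11111111111111100000000000000000
Mask: 255.254.0.0


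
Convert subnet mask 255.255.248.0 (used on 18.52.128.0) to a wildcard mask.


Subnet mask: 255.255.248.0
Wildcard = 255.255.255.255 - subnet mask
255 - 255 = 0
255 - 255 = 0
255 - 248 = 7
255 - 0 = 255
Wildcard: 0.0.7.255


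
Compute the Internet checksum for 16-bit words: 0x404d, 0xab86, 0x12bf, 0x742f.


Sum all words (with carry folding):
+ 0x404d = 0x404d
+ 0xab86 = 0xebd3
+ 0x12bf = 0xfe92
+ 0x742f = 0x72c2
One's complement: ~0x72c2
Checksum = 0x8d3d


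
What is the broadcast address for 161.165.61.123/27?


Network: 161.165.61.96/27
Host bits = 5
Set all host bits to 1:
Broadcast: 161.165.61.127


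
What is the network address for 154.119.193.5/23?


IP:   10011010.01110111.11000001.00000101
Mask: 11111111.11111111.11111110.00000000
AND operation:
Net:  10011010.01110111.11000000.00000000
Network: 154.119.192.0/23


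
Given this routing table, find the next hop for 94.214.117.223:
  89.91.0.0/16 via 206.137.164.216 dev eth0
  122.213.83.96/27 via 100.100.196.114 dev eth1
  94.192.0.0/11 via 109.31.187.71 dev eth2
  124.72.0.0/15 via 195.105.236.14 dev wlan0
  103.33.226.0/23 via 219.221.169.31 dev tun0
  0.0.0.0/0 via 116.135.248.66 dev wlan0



Longest prefix match for 94.214.117.223:
  /16 89.91.0.0: no
  /27 122.213.83.96: no
  /11 94.192.0.0: MATCH
  /15 124.72.0.0: no
  /23 103.33.226.0: no
  /0 0.0.0.0: MATCH
Selected: next-hop 109.31.187.71 via eth2 (matched /11)


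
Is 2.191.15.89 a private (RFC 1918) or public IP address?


RFC 1918 private ranges:
  10.0.0.0/8 (10.0.0.0 - 10.255.255.255)
  172.16.0.0/12 (172.16.0.0 - 172.31.255.255)
  192.168.0.0/16 (192.168.0.0 - 192.168.255.255)
Public (not in any RFC 1918 range)


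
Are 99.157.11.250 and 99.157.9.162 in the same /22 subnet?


Mask: 255.255.252.0
99.157.11.250 AND mask = 99.157.8.0
99.157.9.162 AND mask = 99.157.8.0
Yes, same subnet (99.157.8.0)


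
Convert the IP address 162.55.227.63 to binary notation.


162 = 10100010
55 = 00110111
227 = 11100011
63 = 00111111
Binary: 10100010.00110111.11100011.00111111


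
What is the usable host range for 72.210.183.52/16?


Network: 72.210.0.0
Broadcast: 72.210.255.255
First usable = network + 1
Last usable = broadcast - 1
Range: 72.210.0.1 to 72.210.255.254


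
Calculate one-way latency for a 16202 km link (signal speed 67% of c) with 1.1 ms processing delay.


Speed = 0.67 * 3e5 km/s = 201000 km/s
Propagation delay = 16202 / 201000 = 0.0806 s = 80.607 ms
Processing delay = 1.1 ms
Total one-way latency = 81.707 ms


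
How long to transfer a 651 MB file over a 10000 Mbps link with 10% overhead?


Effective throughput = 10000 * (1 - 10/100) = 9000 Mbps
File size in Mb = 651 * 8 = 5208 Mb
Time = 5208 / 9000
Time = 0.5787 seconds


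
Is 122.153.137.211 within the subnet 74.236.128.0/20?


Subnet network: 74.236.128.0
Test IP AND mask: 122.153.128.0
No, 122.153.137.211 is not in 74.236.128.0/20


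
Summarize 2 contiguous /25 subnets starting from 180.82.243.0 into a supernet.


Original prefix: /25
Number of subnets: 2 = 2^1
New prefix = 25 - 1 = 24
Supernet: 180.82.243.0/24


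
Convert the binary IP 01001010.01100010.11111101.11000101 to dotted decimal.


01001010 = 74
01100010 = 98
11111101 = 253
11000101 = 197
IP: 74.98.253.197


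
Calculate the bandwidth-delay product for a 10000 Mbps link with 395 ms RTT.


BDP = bandwidth * RTT
= 10000 Mbps * 395 ms
= 10000 * 1e6 * 395 / 1000 bits
= 3950000000 bits
= 493750000 bytes
= 482177.7344 KB
BDP = 3950000000 bits (493750000 bytes)


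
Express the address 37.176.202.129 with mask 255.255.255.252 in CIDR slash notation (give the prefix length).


Binary: 11111111.11111111.11111111.11111100
Count leading 1s
Prefix: /30


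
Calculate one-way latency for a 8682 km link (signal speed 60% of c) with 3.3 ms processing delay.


Speed = 0.6 * 3e5 km/s = 180000 km/s
Propagation delay = 8682 / 180000 = 0.0482 s = 48.2333 ms
Processing delay = 3.3 ms
Total one-way latency = 51.5333 ms


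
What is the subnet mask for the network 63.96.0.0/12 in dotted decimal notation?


/12 means 12 network bits, 20 host bits
Binary: 11111111111100000000000000000000
Mask: 255.240.0.0


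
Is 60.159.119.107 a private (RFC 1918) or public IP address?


RFC 1918 private ranges:
  10.0.0.0/8 (10.0.0.0 - 10.255.255.255)
  172.16.0.0/12 (172.16.0.0 - 172.31.255.255)
  192.168.0.0/16 (192.168.0.0 - 192.168.255.255)
Public (not in any RFC 1918 range)


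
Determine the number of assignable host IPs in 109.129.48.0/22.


Host bits = 32 - 22 = 10
Total addresses = 2^10 = 1024
Usable = total - 2 (network and broadcast)
Usable hosts: 1022


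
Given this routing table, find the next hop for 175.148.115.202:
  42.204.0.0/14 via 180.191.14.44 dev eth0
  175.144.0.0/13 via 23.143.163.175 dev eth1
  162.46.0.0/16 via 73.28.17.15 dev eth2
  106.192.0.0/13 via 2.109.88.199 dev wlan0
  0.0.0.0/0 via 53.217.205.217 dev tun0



Longest prefix match for 175.148.115.202:
  /14 42.204.0.0: no
  /13 175.144.0.0: MATCH
  /16 162.46.0.0: no
  /13 106.192.0.0: no
  /0 0.0.0.0: MATCH
Selected: next-hop 23.143.163.175 via eth1 (matched /13)


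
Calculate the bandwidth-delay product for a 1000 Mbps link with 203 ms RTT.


BDP = bandwidth * RTT
= 1000 Mbps * 203 ms
= 1000 * 1e6 * 203 / 1000 bits
= 203000000 bits
= 25375000 bytes
= 24780.2734 KB
BDP = 203000000 bits (25375000 bytes)


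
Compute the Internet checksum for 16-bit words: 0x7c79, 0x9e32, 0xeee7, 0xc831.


Sum all words (with carry folding):
+ 0x7c79 = 0x7c79
+ 0x9e32 = 0x1aac
+ 0xeee7 = 0x0994
+ 0xc831 = 0xd1c5
One's complement: ~0xd1c5
Checksum = 0x2e3a


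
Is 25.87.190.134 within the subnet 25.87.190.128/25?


Subnet network: 25.87.190.128
Test IP AND mask: 25.87.190.128
Yes, 25.87.190.134 is in 25.87.190.128/25


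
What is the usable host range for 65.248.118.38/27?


Network: 65.248.118.32
Broadcast: 65.248.118.63
First usable = network + 1
Last usable = broadcast - 1
Range: 65.248.118.33 to 65.248.118.62


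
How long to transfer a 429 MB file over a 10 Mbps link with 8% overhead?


Effective throughput = 10 * (1 - 8/100) = 9.2 Mbps
File size in Mb = 429 * 8 = 3432 Mb
Time = 3432 / 9.2
Time = 373.0435 seconds


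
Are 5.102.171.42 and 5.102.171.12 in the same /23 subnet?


Mask: 255.255.254.0
5.102.171.42 AND mask = 5.102.170.0
5.102.171.12 AND mask = 5.102.170.0
Yes, same subnet (5.102.170.0)


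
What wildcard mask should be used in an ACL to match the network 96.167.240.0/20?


Subnet mask: 255.255.240.0
Wildcard = 255.255.255.255 - subnet mask
255 - 255 = 0
255 - 255 = 0
255 - 240 = 15
255 - 0 = 255
Wildcard: 0.0.15.255


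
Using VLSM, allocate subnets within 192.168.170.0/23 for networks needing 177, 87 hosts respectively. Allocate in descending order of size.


177 hosts -> /24 (254 usable): 192.168.170.0/24
87 hosts -> /25 (126 usable): 192.168.171.0/25
Allocation: 192.168.170.0/24 (177 hosts, 254 usable); 192.168.171.0/25 (87 hosts, 126 usable)


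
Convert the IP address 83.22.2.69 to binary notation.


83 = 01010011
22 = 00010110
2 = 00000010
69 = 01000101
Binary: 01010011.00010110.00000010.01000101


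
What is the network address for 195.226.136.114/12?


IP:   11000011.11100010.10001000.01110010
Mask: 11111111.11110000.00000000.00000000
AND operation:
Net:  11000011.11100000.00000000.00000000
Network: 195.224.0.0/12


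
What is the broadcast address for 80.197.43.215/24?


Network: 80.197.43.0/24
Host bits = 8
Set all host bits to 1:
Broadcast: 80.197.43.255


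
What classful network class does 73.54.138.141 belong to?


First octet: 73
Binary: 01001001
0xxxxxxx -> Class A (1-126)
Class A, default mask 255.0.0.0 (/8)


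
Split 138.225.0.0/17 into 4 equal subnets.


New prefix = 17 + 2 = 19
Each subnet has 8192 addresses
  138.225.0.0/19
  138.225.32.0/19
  138.225.64.0/19
  138.225.96.0/19
Subnets: 138.225.0.0/19, 138.225.32.0/19, 138.225.64.0/19, 138.225.96.0/19


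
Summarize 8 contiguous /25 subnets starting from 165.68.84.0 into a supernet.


Original prefix: /25
Number of subnets: 8 = 2^3
New prefix = 25 - 3 = 22
Supernet: 165.68.84.0/22


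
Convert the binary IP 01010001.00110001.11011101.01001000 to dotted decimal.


01010001 = 81
00110001 = 49
11011101 = 221
01001000 = 72
IP: 81.49.221.72


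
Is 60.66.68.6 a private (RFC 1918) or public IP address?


RFC 1918 private ranges:
  10.0.0.0/8 (10.0.0.0 - 10.255.255.255)
  172.16.0.0/12 (172.16.0.0 - 172.31.255.255)
  192.168.0.0/16 (192.168.0.0 - 192.168.255.255)
Public (not in any RFC 1918 range)


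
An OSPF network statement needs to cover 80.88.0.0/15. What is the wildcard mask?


Subnet mask: 255.254.0.0
Wildcard = 255.255.255.255 - subnet mask
255 - 255 = 0
255 - 254 = 1
255 - 0 = 255
255 - 0 = 255
Wildcard: 0.1.255.255


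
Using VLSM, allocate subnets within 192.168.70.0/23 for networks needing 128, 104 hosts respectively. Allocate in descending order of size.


128 hosts -> /24 (254 usable): 192.168.70.0/24
104 hosts -> /25 (126 usable): 192.168.71.0/25
Allocation: 192.168.70.0/24 (128 hosts, 254 usable); 192.168.71.0/25 (104 hosts, 126 usable)


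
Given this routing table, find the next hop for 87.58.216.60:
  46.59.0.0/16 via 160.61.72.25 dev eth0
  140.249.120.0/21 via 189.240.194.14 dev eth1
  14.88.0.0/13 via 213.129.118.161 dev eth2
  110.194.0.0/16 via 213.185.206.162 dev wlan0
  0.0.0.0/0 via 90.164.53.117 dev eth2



Longest prefix match for 87.58.216.60:
  /16 46.59.0.0: no
  /21 140.249.120.0: no
  /13 14.88.0.0: no
  /16 110.194.0.0: no
  /0 0.0.0.0: MATCH
Selected: next-hop 90.164.53.117 via eth2 (matched /0)


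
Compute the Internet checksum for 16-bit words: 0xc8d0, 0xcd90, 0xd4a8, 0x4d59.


Sum all words (with carry folding):
+ 0xc8d0 = 0xc8d0
+ 0xcd90 = 0x9661
+ 0xd4a8 = 0x6b0a
+ 0x4d59 = 0xb863
One's complement: ~0xb863
Checksum = 0x479c


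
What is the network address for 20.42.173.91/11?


IP:   00010100.00101010.10101101.01011011
Mask: 11111111.11100000.00000000.00000000
AND operation:
Net:  00010100.00100000.00000000.00000000
Network: 20.32.0.0/11


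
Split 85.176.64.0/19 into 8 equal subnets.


New prefix = 19 + 3 = 22
Each subnet has 1024 addresses
  85.176.64.0/22
  85.176.68.0/22
  85.176.72.0/22
  85.176.76.0/22
  85.176.80.0/22
  85.176.84.0/22
  85.176.88.0/22
  85.176.92.0/22
Subnets: 85.176.64.0/22, 85.176.68.0/22, 85.176.72.0/22, 85.176.76.0/22, 85.176.80.0/22, 85.176.84.0/22, 85.176.88.0/22, 85.176.92.0/22


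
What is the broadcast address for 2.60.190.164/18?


Network: 2.60.128.0/18
Host bits = 14
Set all host bits to 1:
Broadcast: 2.60.191.255


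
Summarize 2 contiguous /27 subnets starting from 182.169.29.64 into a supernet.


Original prefix: /27
Number of subnets: 2 = 2^1
New prefix = 27 - 1 = 26
Supernet: 182.169.29.64/26


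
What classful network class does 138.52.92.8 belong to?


First octet: 138
Binary: 10001010
10xxxxxx -> Class B (128-191)
Class B, default mask 255.255.0.0 (/16)


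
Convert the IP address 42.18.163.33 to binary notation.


42 = 00101010
18 = 00010010
163 = 10100011
33 = 00100001
Binary: 00101010.00010010.10100011.00100001


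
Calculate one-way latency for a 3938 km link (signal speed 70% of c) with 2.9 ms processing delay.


Speed = 0.7 * 3e5 km/s = 210000 km/s
Propagation delay = 3938 / 210000 = 0.0188 s = 18.7524 ms
Processing delay = 2.9 ms
Total one-way latency = 21.6524 ms


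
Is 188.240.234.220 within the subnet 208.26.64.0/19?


Subnet network: 208.26.64.0
Test IP AND mask: 188.240.224.0
No, 188.240.234.220 is not in 208.26.64.0/19


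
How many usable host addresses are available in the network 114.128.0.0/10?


Host bits = 32 - 10 = 22
Total addresses = 2^22 = 4194304
Usable = total - 2 (network and broadcast)
Usable hosts: 4194302


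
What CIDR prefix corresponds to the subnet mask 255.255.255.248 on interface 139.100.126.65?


Binary: 11111111.11111111.11111111.11111000
Count leading 1s
Prefix: /29


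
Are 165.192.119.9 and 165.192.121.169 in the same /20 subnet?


Mask: 255.255.240.0
165.192.119.9 AND mask = 165.192.112.0
165.192.121.169 AND mask = 165.192.112.0
Yes, same subnet (165.192.112.0)


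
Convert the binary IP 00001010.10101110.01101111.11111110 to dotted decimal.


00001010 = 10
10101110 = 174
01101111 = 111
11111110 = 254
IP: 10.174.111.254


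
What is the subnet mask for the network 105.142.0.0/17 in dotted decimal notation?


/17 means 17 network bits, 15 host bits
Binary: 11111111111111111000000000000000
Mask: 255.255.128.0


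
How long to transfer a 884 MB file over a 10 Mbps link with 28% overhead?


Effective throughput = 10 * (1 - 28/100) = 7.2 Mbps
File size in Mb = 884 * 8 = 7072 Mb
Time = 7072 / 7.2
Time = 982.2222 seconds


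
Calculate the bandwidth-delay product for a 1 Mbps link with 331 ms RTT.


BDP = bandwidth * RTT
= 1 Mbps * 331 ms
= 1 * 1e6 * 331 / 1000 bits
= 331000 bits
= 41375 bytes
= 40.4053 KB
BDP = 331000 bits (41375 bytes)


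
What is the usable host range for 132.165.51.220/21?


Network: 132.165.48.0
Broadcast: 132.165.55.255
First usable = network + 1
Last usable = broadcast - 1
Range: 132.165.48.1 to 132.165.55.254


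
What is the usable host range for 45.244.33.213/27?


Network: 45.244.33.192
Broadcast: 45.244.33.223
First usable = network + 1
Last usable = broadcast - 1
Range: 45.244.33.193 to 45.244.33.222


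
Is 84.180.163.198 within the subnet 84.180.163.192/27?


Subnet network: 84.180.163.192
Test IP AND mask: 84.180.163.192
Yes, 84.180.163.198 is in 84.180.163.192/27


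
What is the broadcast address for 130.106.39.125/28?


Network: 130.106.39.112/28
Host bits = 4
Set all host bits to 1:
Broadcast: 130.106.39.127


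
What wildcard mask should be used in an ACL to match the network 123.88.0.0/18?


Subnet mask: 255.255.192.0
Wildcard = 255.255.255.255 - subnet mask
255 - 255 = 0
255 - 255 = 0
255 - 192 = 63
255 - 0 = 255
Wildcard: 0.0.63.255


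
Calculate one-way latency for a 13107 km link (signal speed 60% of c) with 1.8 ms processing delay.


Speed = 0.6 * 3e5 km/s = 180000 km/s
Propagation delay = 13107 / 180000 = 0.0728 s = 72.8167 ms
Processing delay = 1.8 ms
Total one-way latency = 74.6167 ms


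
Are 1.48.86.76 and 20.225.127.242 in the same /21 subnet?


Mask: 255.255.248.0
1.48.86.76 AND mask = 1.48.80.0
20.225.127.242 AND mask = 20.225.120.0
No, different subnets (1.48.80.0 vs 20.225.120.0)


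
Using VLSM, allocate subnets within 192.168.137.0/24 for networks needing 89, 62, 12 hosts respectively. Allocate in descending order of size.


89 hosts -> /25 (126 usable): 192.168.137.0/25
62 hosts -> /26 (62 usable): 192.168.137.128/26
12 hosts -> /28 (14 usable): 192.168.137.192/28
Allocation: 192.168.137.0/25 (89 hosts, 126 usable); 192.168.137.128/26 (62 hosts, 62 usable); 192.168.137.192/28 (12 hosts, 14 usable)


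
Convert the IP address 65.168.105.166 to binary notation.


65 = 01000001
168 = 10101000
105 = 01101001
166 = 10100110
Binary: 01000001.10101000.01101001.10100110


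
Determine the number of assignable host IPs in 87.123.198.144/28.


Host bits = 32 - 28 = 4
Total addresses = 2^4 = 16
Usable = total - 2 (network and broadcast)
Usable hosts: 14


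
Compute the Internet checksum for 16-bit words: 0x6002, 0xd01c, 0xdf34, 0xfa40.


Sum all words (with carry folding):
+ 0x6002 = 0x6002
+ 0xd01c = 0x301f
+ 0xdf34 = 0x0f54
+ 0xfa40 = 0x0995
One's complement: ~0x0995
Checksum = 0xf66a


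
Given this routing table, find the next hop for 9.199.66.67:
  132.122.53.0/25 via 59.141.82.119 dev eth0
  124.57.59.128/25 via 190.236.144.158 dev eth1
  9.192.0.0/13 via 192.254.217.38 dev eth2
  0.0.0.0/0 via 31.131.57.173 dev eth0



Longest prefix match for 9.199.66.67:
  /25 132.122.53.0: no
  /25 124.57.59.128: no
  /13 9.192.0.0: MATCH
  /0 0.0.0.0: MATCH
Selected: next-hop 192.254.217.38 via eth2 (matched /13)


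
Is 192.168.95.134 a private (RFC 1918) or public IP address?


RFC 1918 private ranges:
  10.0.0.0/8 (10.0.0.0 - 10.255.255.255)
  172.16.0.0/12 (172.16.0.0 - 172.31.255.255)
  192.168.0.0/16 (192.168.0.0 - 192.168.255.255)
Private (in 192.168.0.0/16)


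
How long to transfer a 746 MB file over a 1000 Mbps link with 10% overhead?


Effective throughput = 1000 * (1 - 10/100) = 900 Mbps
File size in Mb = 746 * 8 = 5968 Mb
Time = 5968 / 900
Time = 6.6311 seconds


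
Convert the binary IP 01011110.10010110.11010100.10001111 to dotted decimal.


01011110 = 94
10010110 = 150
11010100 = 212
10001111 = 143
IP: 94.150.212.143


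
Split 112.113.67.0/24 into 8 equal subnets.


New prefix = 24 + 3 = 27
Each subnet has 32 addresses
  112.113.67.0/27
  112.113.67.32/27
  112.113.67.64/27
  112.113.67.96/27
  112.113.67.128/27
  112.113.67.160/27
  112.113.67.192/27
  112.113.67.224/27
Subnets: 112.113.67.0/27, 112.113.67.32/27, 112.113.67.64/27, 112.113.67.96/27, 112.113.67.128/27, 112.113.67.160/27, 112.113.67.192/27, 112.113.67.224/27


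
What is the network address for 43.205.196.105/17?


IP:   00101011.11001101.11000100.01101001
Mask: 11111111.11111111.10000000.00000000
AND operation:
Net:  00101011.11001101.10000000.00000000
Network: 43.205.128.0/17


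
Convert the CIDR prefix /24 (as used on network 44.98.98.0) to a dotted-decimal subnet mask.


/24 means 24 network bits, 8 host bits
Binary: 11111111111111111111111100000000
Mask: 255.255.255.0


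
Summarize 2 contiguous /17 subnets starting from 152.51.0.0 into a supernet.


Original prefix: /17
Number of subnets: 2 = 2^1
New prefix = 17 - 1 = 16
Supernet: 152.51.0.0/16


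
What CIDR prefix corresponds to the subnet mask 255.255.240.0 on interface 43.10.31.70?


Binary: 11111111.11111111.11110000.00000000
Count leading 1s
Prefix: /20


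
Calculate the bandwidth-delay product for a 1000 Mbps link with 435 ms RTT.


BDP = bandwidth * RTT
= 1000 Mbps * 435 ms
= 1000 * 1e6 * 435 / 1000 bits
= 435000000 bits
= 54375000 bytes
= 53100.5859 KB
BDP = 435000000 bits (54375000 bytes)


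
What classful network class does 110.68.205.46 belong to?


First octet: 110
Binary: 01101110
0xxxxxxx -> Class A (1-126)
Class A, default mask 255.0.0.0 (/8)


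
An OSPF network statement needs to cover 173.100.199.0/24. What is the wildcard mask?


Subnet mask: 255.255.255.0
Wildcard = 255.255.255.255 - subnet mask
255 - 255 = 0
255 - 255 = 0
255 - 255 = 0
255 - 0 = 255
Wildcard: 0.0.0.255


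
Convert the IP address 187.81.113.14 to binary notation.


187 = 10111011
81 = 01010001
113 = 01110001
14 = 00001110
Binary: 10111011.01010001.01110001.00001110


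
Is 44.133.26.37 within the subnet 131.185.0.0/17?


Subnet network: 131.185.0.0
Test IP AND mask: 44.133.0.0
No, 44.133.26.37 is not in 131.185.0.0/17


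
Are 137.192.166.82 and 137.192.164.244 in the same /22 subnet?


Mask: 255.255.252.0
137.192.166.82 AND mask = 137.192.164.0
137.192.164.244 AND mask = 137.192.164.0
Yes, same subnet (137.192.164.0)


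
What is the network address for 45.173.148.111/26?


IP:   00101101.10101101.10010100.01101111
Mask: 11111111.11111111.11111111.11000000
AND operation:
Net:  00101101.10101101.10010100.01000000
Network: 45.173.148.64/26


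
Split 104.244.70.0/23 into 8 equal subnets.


New prefix = 23 + 3 = 26
Each subnet has 64 addresses
  104.244.70.0/26
  104.244.70.64/26
  104.244.70.128/26
  104.244.70.192/26
  104.244.71.0/26
  104.244.71.64/26
  104.244.71.128/26
  104.244.71.192/26
Subnets: 104.244.70.0/26, 104.244.70.64/26, 104.244.70.128/26, 104.244.70.192/26, 104.244.71.0/26, 104.244.71.64/26, 104.244.71.128/26, 104.244.71.192/26


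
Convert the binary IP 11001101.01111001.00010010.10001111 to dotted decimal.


11001101 = 205
01111001 = 121
00010010 = 18
10001111 = 143
IP: 205.121.18.143


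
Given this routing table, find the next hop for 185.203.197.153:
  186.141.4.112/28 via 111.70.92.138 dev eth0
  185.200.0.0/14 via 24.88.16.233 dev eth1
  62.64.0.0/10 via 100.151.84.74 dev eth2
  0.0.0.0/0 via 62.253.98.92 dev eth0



Longest prefix match for 185.203.197.153:
  /28 186.141.4.112: no
  /14 185.200.0.0: MATCH
  /10 62.64.0.0: no
  /0 0.0.0.0: MATCH
Selected: next-hop 24.88.16.233 via eth1 (matched /14)


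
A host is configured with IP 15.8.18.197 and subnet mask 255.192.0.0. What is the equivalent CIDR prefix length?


Binary: 11111111.11000000.00000000.00000000
Count leading 1s
Prefix: /10


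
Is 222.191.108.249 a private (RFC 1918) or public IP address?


RFC 1918 private ranges:
  10.0.0.0/8 (10.0.0.0 - 10.255.255.255)
  172.16.0.0/12 (172.16.0.0 - 172.31.255.255)
  192.168.0.0/16 (192.168.0.0 - 192.168.255.255)
Public (not in any RFC 1918 range)
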